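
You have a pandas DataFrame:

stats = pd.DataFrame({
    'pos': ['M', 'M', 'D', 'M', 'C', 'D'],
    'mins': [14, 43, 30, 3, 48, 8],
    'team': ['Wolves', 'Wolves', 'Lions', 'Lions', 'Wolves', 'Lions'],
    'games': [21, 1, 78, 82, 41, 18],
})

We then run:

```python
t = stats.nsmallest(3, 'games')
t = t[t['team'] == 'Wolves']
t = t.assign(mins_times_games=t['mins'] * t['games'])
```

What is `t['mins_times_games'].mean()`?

take 3 rows with smallest games:
  pos  mins    team  games
1   M    43  Wolves      1
5   D     8   Lions     18
0   M    14  Wolves     21
filter rows where team == 'Wolves':
  pos  mins    team  games
1   M    43  Wolves      1
0   M    14  Wolves     21
add column mins_times_games = t['mins'] * t['games']:
  pos  mins    team  games  mins_times_games
1   M    43  Wolves      1                43
0   M    14  Wolves     21               294
Finally, mean of column 'mins_times_games' = 168.5.

168.5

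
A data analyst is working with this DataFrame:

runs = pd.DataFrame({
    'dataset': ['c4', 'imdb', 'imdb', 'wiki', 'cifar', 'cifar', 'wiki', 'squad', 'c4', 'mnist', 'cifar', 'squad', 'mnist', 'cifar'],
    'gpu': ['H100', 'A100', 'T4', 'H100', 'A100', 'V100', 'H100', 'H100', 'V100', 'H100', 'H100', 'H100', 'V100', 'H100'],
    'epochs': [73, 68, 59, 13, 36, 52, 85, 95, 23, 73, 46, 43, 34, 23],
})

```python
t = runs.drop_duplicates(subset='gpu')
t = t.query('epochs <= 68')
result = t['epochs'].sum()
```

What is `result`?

drop duplicate gpu (keep=first):
  dataset   gpu  epochs
0      c4  H100      73
1    imdb  A100      68
2    imdb    T4      59
5   cifar  V100      52
filter rows where epochs <= 68:
  dataset   gpu  epochs
1    imdb  A100      68
2    imdb    T4      59
5   cifar  V100      52
So sum() = 179.

179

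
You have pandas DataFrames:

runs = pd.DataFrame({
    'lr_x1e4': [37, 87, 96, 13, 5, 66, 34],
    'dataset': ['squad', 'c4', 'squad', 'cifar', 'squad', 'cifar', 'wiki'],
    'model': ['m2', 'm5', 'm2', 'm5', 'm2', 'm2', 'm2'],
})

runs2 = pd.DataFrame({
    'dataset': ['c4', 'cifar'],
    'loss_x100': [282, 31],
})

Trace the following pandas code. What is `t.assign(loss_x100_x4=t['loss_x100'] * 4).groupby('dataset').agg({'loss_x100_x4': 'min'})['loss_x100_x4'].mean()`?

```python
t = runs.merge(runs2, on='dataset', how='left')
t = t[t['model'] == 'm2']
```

124.0

merge on 'dataset' (how='left') → 7 rows:
   lr_x1e4 dataset model  loss_x100
0       37   squad    m2        NaN
1       87      c4    m5      282.0
2       96   squad    m2        NaN
3       13   cifar    m5       31.0
4        5   squad    m2        NaN
5       66   cifar    m2       31.0
6       34    wiki    m2        NaN
filter rows where model == 'm2':
   lr_x1e4 dataset model  loss_x100
0       37   squad    m2        NaN
2       96   squad    m2        NaN
4        5   squad    m2        NaN
5       66   cifar    m2       31.0
6       34    wiki    m2        NaN
add column loss_x100_x4 = t['loss_x100'] * 4:
   lr_x1e4 dataset model  loss_x100  loss_x100_x4
0       37   squad    m2        NaN           NaN
2       96   squad    m2        NaN           NaN
4        5   squad    m2        NaN           NaN
5       66   cifar    m2       31.0         124.0
6       34    wiki    m2        NaN           NaN
group by dataset, min of loss_x100_x4:
         loss_x100_x4
dataset              
cifar           124.0
squad             NaN
wiki              NaN
Reading off the mean of column 'loss_x100_x4', we get 124.0.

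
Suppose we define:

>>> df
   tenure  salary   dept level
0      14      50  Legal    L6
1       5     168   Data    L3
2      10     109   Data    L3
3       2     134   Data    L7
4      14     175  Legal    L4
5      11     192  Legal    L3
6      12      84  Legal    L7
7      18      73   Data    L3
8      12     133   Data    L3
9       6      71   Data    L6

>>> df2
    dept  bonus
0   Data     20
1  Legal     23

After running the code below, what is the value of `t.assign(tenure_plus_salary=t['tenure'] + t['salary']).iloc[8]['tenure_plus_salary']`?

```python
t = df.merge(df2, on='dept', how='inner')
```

merge on 'dept' (how='inner') → 10 rows:
   tenure  salary   dept level  bonus
0      14      50  Legal    L6     23
1       5     168   Data    L3     20
2      10     109   Data    L3     20
3       2     134   Data    L7     20
4      14     175  Legal    L4     23
5      11     192  Legal    L3     23
6      12      84  Legal    L7     23
7      18      73   Data    L3     20
8      12     133   Data    L3     20
9       6      71   Data    L6     20
add column tenure_plus_salary = t['tenure'] + t['salary']:
   tenure  salary   dept level  bonus  tenure_plus_salary
0      14      50  Legal    L6     23                  64
1       5     168   Data    L3     20                 173
2      10     109   Data    L3     20                 119
3       2     134   Data    L7     20                 136
4      14     175  Legal    L4     23                 189
5      11     192  Legal    L3     23                 203
6      12      84  Legal    L7     23                  96
7      18      73   Data    L3     20                  91
8      12     133   Data    L3     20                 145
9       6      71   Data    L6     20                  77

145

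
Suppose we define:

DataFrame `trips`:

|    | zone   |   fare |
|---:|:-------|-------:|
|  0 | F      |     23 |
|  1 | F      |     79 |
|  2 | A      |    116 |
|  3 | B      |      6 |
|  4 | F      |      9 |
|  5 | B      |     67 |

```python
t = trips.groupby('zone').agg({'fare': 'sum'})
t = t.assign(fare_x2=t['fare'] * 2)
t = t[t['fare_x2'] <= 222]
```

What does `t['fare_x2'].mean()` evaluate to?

group by zone, sum of fare:
      fare
zone      
A      116
B       73
F      111
add column fare_x2 = t['fare'] * 2:
      fare  fare_x2
zone               
A      116      232
B       73      146
F      111      222
filter rows where fare_x2 <= 222:
      fare  fare_x2
zone               
B       73      146
F      111      222
Hence 184.0.

184.0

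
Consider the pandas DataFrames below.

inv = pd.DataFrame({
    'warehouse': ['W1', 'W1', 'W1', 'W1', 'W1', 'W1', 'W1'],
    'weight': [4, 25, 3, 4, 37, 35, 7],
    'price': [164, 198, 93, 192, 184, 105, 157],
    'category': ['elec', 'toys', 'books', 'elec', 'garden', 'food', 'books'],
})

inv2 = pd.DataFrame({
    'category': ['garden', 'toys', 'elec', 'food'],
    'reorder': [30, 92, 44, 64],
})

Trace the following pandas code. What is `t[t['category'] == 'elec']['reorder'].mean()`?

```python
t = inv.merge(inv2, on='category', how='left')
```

44.0

merge on 'category' (how='left') → 7 rows:
  warehouse  weight  price category  reorder
0        W1       4    164     elec     44.0
1        W1      25    198     toys     92.0
2        W1       3     93    books      NaN
3        W1       4    192     elec     44.0
4        W1      37    184   garden     30.0
5        W1      35    105     food     64.0
6        W1       7    157    books      NaN
filter rows where category == 'elec':
  warehouse  weight  price category  reorder
0        W1       4    164     elec     44.0
3        W1       4    192     elec     44.0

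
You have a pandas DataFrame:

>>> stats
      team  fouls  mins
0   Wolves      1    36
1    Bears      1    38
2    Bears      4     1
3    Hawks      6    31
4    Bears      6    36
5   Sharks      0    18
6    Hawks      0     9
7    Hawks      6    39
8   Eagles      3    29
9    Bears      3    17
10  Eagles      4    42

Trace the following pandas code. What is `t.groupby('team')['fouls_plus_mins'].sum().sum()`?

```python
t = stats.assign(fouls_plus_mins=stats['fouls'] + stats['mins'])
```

330

add column fouls_plus_mins = stats['fouls'] + stats['mins']:
      team  fouls  mins  fouls_plus_mins
0   Wolves      1    36               37
1    Bears      1    38               39
2    Bears      4     1                5
3    Hawks      6    31               37
4    Bears      6    36               42
5   Sharks      0    18               18
6    Hawks      0     9                9
7    Hawks      6    39               45
8   Eagles      3    29               32
9    Bears      3    17               20
10  Eagles      4    42               46
group by team, sum of fouls_plus_mins:
team
Bears     106
Eagles     78
Hawks      91
Sharks     18
Wolves     37
Name: fouls_plus_mins, dtype: int64
The sum of the resulting series is 330.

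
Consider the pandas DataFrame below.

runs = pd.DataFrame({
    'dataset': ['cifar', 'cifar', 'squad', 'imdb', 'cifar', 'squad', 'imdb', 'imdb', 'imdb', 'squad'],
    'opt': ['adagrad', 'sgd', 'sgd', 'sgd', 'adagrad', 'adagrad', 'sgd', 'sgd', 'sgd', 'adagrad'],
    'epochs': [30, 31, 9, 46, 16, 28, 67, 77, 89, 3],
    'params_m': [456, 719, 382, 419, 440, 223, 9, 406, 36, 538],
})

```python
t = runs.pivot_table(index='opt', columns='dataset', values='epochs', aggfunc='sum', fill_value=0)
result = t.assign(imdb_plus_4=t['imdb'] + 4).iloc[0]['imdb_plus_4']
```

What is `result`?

4

pivot: rows=opt, cols=dataset, sum(epochs):
dataset  cifar  imdb  squad
opt                        
adagrad     46     0     31
sgd         31   279      9
add column imdb_plus_4 = t['imdb'] + 4:
dataset  cifar  imdb  squad  imdb_plus_4
opt                                     
adagrad     46     0     31            4
sgd         31   279      9          283
So iloc[0]['imdb_plus_4'] = 4.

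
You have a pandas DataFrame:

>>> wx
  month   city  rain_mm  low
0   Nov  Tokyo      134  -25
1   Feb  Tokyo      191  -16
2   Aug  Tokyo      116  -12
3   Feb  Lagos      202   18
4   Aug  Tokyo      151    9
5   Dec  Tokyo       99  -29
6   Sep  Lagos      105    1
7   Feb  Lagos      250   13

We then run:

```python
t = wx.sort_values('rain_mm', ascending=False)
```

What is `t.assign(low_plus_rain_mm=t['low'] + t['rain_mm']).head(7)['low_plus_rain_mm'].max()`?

sort by rain_mm descending:
  month   city  rain_mm  low
7   Feb  Lagos      250   13
3   Feb  Lagos      202   18
1   Feb  Tokyo      191  -16
4   Aug  Tokyo      151    9
0   Nov  Tokyo      134  -25
2   Aug  Tokyo      116  -12
6   Sep  Lagos      105    1
5   Dec  Tokyo       99  -29
add column low_plus_rain_mm = t['low'] + t['rain_mm']:
  month   city  rain_mm  low  low_plus_rain_mm
7   Feb  Lagos      250   13               263
3   Feb  Lagos      202   18               220
1   Feb  Tokyo      191  -16               175
4   Aug  Tokyo      151    9               160
0   Nov  Tokyo      134  -25               109
2   Aug  Tokyo      116  -12               104
6   Sep  Lagos      105    1               106
5   Dec  Tokyo       99  -29                70
take first 7 rows:
  month   city  rain_mm  low  low_plus_rain_mm
7   Feb  Lagos      250   13               263
3   Feb  Lagos      202   18               220
1   Feb  Tokyo      191  -16               175
4   Aug  Tokyo      151    9               160
0   Nov  Tokyo      134  -25               109
2   Aug  Tokyo      116  -12               104
6   Sep  Lagos      105    1               106
Finally, max of column 'low_plus_rain_mm' = 263.

263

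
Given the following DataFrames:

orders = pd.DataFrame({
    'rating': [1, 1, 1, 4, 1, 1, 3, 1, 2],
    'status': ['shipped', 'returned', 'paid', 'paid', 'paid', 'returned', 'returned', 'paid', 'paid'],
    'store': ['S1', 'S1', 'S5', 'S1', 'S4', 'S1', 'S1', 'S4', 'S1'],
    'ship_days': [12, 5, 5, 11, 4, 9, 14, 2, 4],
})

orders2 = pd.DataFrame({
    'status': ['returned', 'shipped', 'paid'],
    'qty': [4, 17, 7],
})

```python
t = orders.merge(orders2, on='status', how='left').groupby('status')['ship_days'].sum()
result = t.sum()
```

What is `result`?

merge on 'status' (how='left') → 9 rows:
   rating    status store  ship_days  qty
0       1   shipped    S1         12   17
1       1  returned    S1          5    4
2       1      paid    S5          5    7
3       4      paid    S1         11    7
4       1      paid    S4          4    7
5       1  returned    S1          9    4
6       3  returned    S1         14    4
7       1      paid    S4          2    7
8       2      paid    S1          4    7
group by status, sum of ship_days:
status
paid        26
returned    28
shipped     12
Name: ship_days, dtype: int64

66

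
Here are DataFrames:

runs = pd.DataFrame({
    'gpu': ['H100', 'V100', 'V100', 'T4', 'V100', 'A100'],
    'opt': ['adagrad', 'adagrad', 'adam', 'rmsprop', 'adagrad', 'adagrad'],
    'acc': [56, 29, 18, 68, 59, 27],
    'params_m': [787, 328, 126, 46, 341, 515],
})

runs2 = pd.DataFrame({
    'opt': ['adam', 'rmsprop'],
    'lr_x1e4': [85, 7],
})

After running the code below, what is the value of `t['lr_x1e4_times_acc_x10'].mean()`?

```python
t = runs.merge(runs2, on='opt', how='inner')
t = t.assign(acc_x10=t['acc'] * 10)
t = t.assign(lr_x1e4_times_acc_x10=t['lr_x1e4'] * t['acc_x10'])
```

10030.0

merge on 'opt' (how='inner') → 2 rows:
    gpu      opt  acc  params_m  lr_x1e4
0  V100     adam   18       126       85
1    T4  rmsprop   68        46        7
add column acc_x10 = t['acc'] * 10:
    gpu      opt  acc  params_m  lr_x1e4  acc_x10
0  V100     adam   18       126       85      180
1    T4  rmsprop   68        46        7      680
add column lr_x1e4_times_acc_x10 = t['lr_x1e4'] * t['acc_x10']:
    gpu      opt  acc  params_m  lr_x1e4  acc_x10  lr_x1e4_times_acc_x10
0  V100     adam   18       126       85      180                  15300
1    T4  rmsprop   68        46        7      680                   4760
Finally, mean of column 'lr_x1e4_times_acc_x10' = 10030.0.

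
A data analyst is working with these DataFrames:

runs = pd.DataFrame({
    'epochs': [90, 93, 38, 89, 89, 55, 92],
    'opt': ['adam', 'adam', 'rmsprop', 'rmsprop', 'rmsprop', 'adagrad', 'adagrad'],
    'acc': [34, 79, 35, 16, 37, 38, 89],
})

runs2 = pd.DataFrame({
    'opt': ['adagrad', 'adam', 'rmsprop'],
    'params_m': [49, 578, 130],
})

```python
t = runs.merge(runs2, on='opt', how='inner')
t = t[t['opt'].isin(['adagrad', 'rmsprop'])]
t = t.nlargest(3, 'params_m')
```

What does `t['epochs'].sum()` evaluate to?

216

merge on 'opt' (how='inner') → 7 rows:
   epochs      opt  acc  params_m
0      90     adam   34       578
1      93     adam   79       578
2      38  rmsprop   35       130
3      89  rmsprop   16       130
4      89  rmsprop   37       130
5      55  adagrad   38        49
6      92  adagrad   89        49
filter rows where opt in ['adagrad', 'rmsprop']:
   epochs      opt  acc  params_m
2      38  rmsprop   35       130
3      89  rmsprop   16       130
4      89  rmsprop   37       130
5      55  adagrad   38        49
6      92  adagrad   89        49
take 3 rows with largest params_m:
   epochs      opt  acc  params_m
2      38  rmsprop   35       130
3      89  rmsprop   16       130
4      89  rmsprop   37       130
Hence 216.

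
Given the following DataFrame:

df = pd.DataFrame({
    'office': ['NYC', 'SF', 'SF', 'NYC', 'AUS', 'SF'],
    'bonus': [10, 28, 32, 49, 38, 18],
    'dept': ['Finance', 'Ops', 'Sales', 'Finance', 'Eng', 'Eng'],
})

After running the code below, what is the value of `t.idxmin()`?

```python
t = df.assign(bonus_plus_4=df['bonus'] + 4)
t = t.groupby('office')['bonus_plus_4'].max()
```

add column bonus_plus_4 = df['bonus'] + 4:
  office  bonus     dept  bonus_plus_4
0    NYC     10  Finance            14
1     SF     28      Ops            32
2     SF     32    Sales            36
3    NYC     49  Finance            53
4    AUS     38      Eng            42
5     SF     18      Eng            22
group by office, max of bonus_plus_4:
office
AUS    42
NYC    53
SF     36
Name: bonus_plus_4, dtype: int64

SF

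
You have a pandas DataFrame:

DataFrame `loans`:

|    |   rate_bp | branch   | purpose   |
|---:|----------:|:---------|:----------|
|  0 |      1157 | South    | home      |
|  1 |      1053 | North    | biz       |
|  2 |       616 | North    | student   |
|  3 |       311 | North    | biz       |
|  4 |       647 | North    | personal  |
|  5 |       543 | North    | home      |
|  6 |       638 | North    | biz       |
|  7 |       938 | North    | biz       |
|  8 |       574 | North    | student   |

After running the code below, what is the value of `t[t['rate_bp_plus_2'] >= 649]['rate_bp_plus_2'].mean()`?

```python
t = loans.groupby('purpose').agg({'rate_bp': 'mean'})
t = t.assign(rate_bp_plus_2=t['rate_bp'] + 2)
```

group by purpose, mean of rate_bp:
          rate_bp
purpose          
biz         735.0
home        850.0
personal    647.0
student     595.0
add column rate_bp_plus_2 = t['rate_bp'] + 2:
          rate_bp  rate_bp_plus_2
purpose                          
biz         735.0           737.0
home        850.0           852.0
personal    647.0           649.0
student     595.0           597.0
filter rows where rate_bp_plus_2 >= 649:
          rate_bp  rate_bp_plus_2
purpose                          
biz         735.0           737.0
home        850.0           852.0
personal    647.0           649.0
The mean of column 'rate_bp_plus_2' is 746.0.

746.0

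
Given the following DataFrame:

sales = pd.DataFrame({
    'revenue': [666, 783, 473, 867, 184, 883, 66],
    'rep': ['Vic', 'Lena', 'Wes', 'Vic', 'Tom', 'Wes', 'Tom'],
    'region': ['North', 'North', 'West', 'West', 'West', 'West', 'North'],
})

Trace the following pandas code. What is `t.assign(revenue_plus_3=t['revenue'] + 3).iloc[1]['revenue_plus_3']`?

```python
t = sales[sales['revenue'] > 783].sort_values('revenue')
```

filter rows where revenue > 783:
   revenue  rep region
3      867  Vic   West
5      883  Wes   West
sort by revenue:
   revenue  rep region
3      867  Vic   West
5      883  Wes   West
add column revenue_plus_3 = t['revenue'] + 3:
   revenue  rep region  revenue_plus_3
3      867  Vic   West             870
5      883  Wes   West             886

886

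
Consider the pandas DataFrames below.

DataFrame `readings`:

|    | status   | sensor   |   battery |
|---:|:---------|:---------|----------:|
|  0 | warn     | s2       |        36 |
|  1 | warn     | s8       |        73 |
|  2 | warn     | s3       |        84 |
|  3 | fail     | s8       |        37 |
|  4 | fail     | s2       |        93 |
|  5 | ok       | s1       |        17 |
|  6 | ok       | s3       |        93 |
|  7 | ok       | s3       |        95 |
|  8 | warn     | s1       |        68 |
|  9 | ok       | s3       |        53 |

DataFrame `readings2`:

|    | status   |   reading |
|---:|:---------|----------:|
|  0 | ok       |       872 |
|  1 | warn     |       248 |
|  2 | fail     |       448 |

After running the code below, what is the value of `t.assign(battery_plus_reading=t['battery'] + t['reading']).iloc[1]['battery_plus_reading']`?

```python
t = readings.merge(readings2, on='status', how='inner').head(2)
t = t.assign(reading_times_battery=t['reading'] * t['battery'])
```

merge on 'status' (how='inner') → 10 rows:
  status sensor  battery  reading
0   warn     s2       36      248
1   warn     s8       73      248
2   warn     s3       84      248
3   fail     s8       37      448
4   fail     s2       93      448
5     ok     s1       17      872
6     ok     s3       93      872
7     ok     s3       95      872
8   warn     s1       68      248
9     ok     s3       53      872
take first 2 rows:
  status sensor  battery  reading
0   warn     s2       36      248
1   warn     s8       73      248
add column reading_times_battery = t['reading'] * t['battery']:
  status sensor  battery  reading  reading_times_battery
0   warn     s2       36      248                   8928
1   warn     s8       73      248                  18104
add column battery_plus_reading = t['battery'] + t['reading']:
  status sensor  battery  reading  reading_times_battery  battery_plus_reading
0   warn     s2       36      248                   8928                   284
1   warn     s8       73      248                  18104                   321

321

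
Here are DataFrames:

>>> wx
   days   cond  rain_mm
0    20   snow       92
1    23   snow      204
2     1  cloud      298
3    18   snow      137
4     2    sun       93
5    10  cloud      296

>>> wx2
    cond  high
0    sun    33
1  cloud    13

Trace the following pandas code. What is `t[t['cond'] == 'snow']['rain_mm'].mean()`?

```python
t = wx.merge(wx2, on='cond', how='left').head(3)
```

148.0

merge on 'cond' (how='left') → 6 rows:
   days   cond  rain_mm  high
0    20   snow       92   NaN
1    23   snow      204   NaN
2     1  cloud      298  13.0
3    18   snow      137   NaN
4     2    sun       93  33.0
5    10  cloud      296  13.0
take first 3 rows:
   days   cond  rain_mm  high
0    20   snow       92   NaN
1    23   snow      204   NaN
2     1  cloud      298  13.0
filter rows where cond == 'snow':
   days  cond  rain_mm  high
0    20  snow       92   NaN
1    23  snow      204   NaN
So mean() = 148.0.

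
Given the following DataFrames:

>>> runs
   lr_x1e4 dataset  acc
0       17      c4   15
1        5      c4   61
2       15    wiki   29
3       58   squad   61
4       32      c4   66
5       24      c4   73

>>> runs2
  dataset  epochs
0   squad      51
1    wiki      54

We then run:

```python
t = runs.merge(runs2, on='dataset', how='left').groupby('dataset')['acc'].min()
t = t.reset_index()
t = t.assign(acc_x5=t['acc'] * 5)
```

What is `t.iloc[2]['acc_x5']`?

merge on 'dataset' (how='left') → 6 rows:
   lr_x1e4 dataset  acc  epochs
0       17      c4   15     NaN
1        5      c4   61     NaN
2       15    wiki   29    54.0
3       58   squad   61    51.0
4       32      c4   66     NaN
5       24      c4   73     NaN
group by dataset, min of acc:
dataset
c4       15
squad    61
wiki     29
Name: acc, dtype: int64
reset_index():
  dataset  acc
0      c4   15
1   squad   61
2    wiki   29
add column acc_x5 = t['acc'] * 5:
  dataset  acc  acc_x5
0      c4   15      75
1   squad   61     305
2    wiki   29     145

145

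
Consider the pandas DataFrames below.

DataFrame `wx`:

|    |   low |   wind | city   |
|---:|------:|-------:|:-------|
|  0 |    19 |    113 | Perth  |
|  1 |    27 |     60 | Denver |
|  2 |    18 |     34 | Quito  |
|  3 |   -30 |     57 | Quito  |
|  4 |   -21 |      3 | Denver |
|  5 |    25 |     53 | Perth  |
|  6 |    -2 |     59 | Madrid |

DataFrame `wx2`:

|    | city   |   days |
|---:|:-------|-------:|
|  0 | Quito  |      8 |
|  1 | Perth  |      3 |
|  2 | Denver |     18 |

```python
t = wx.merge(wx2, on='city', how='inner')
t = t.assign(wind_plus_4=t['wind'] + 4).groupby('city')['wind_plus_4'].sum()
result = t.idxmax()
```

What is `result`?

Perth

merge on 'city' (how='inner') → 6 rows:
   low  wind    city  days
0   19   113   Perth     3
1   27    60  Denver    18
2   18    34   Quito     8
3  -30    57   Quito     8
4  -21     3  Denver    18
5   25    53   Perth     3
add column wind_plus_4 = t['wind'] + 4:
   low  wind    city  days  wind_plus_4
0   19   113   Perth     3          117
1   27    60  Denver    18           64
2   18    34   Quito     8           38
3  -30    57   Quito     8           61
4  -21     3  Denver    18            7
5   25    53   Perth     3           57
group by city, sum of wind_plus_4:
city
Denver     71
Perth     174
Quito      99
Name: wind_plus_4, dtype: int64
Hence Perth.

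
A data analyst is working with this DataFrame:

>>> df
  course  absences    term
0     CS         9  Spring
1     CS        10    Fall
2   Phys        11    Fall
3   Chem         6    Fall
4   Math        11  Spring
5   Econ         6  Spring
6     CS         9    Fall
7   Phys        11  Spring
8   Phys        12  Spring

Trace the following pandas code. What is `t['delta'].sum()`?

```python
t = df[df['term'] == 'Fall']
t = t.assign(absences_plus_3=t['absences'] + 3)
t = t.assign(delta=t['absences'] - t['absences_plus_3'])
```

filter rows where term == 'Fall':
  course  absences  term
1     CS        10  Fall
2   Phys        11  Fall
3   Chem         6  Fall
6     CS         9  Fall
add column absences_plus_3 = t['absences'] + 3:
  course  absences  term  absences_plus_3
1     CS        10  Fall               13
2   Phys        11  Fall               14
3   Chem         6  Fall                9
6     CS         9  Fall               12
add column delta = t['absences'] - t['absences_plus_3']:
  course  absences  term  absences_plus_3  delta
1     CS        10  Fall               13     -3
2   Phys        11  Fall               14     -3
3   Chem         6  Fall                9     -3
6     CS         9  Fall               12     -3
Taking the sum of column 'delta' gives -12.

-12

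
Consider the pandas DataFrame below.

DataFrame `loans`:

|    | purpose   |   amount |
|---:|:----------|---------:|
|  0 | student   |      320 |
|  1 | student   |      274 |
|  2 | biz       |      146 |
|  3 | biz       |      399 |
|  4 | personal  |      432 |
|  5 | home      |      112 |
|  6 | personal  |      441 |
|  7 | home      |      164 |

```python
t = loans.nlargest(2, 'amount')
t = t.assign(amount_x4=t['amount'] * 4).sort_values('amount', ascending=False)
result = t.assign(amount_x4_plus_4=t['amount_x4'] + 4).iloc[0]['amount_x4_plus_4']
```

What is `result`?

take 2 rows with largest amount:
    purpose  amount
6  personal     441
4  personal     432
add column amount_x4 = t['amount'] * 4:
    purpose  amount  amount_x4
6  personal     441       1764
4  personal     432       1728
sort by amount descending:
    purpose  amount  amount_x4
6  personal     441       1764
4  personal     432       1728
add column amount_x4_plus_4 = t['amount_x4'] + 4:
    purpose  amount  amount_x4  amount_x4_plus_4
6  personal     441       1764              1768
4  personal     432       1728              1732
Finally, value at position 0, column 'amount_x4_plus_4' = 1768.

1768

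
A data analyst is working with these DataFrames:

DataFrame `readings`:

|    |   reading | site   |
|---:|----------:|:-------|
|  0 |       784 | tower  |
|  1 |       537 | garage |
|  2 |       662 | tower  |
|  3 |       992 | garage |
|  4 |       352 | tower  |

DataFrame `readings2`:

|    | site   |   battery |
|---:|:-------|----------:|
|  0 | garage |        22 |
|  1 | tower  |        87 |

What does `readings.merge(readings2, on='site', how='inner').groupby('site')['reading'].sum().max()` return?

1798

merge on 'site' (how='inner') → 5 rows:
   reading    site  battery
0      784   tower       87
1      537  garage       22
2      662   tower       87
3      992  garage       22
4      352   tower       87
group by site, sum of reading:
site
garage    1529
tower     1798
Name: reading, dtype: int64
Taking the max of the resulting series gives 1798.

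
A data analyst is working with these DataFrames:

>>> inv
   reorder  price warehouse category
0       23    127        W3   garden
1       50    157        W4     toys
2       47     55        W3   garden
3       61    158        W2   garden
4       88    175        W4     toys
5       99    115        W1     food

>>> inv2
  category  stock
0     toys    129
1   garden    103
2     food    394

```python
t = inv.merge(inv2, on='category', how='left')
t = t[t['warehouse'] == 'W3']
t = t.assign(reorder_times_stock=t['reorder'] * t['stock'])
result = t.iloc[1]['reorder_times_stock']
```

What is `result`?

merge on 'category' (how='left') → 6 rows:
   reorder  price warehouse category  stock
0       23    127        W3   garden    103
1       50    157        W4     toys    129
2       47     55        W3   garden    103
3       61    158        W2   garden    103
4       88    175        W4     toys    129
5       99    115        W1     food    394
filter rows where warehouse == 'W3':
   reorder  price warehouse category  stock
0       23    127        W3   garden    103
2       47     55        W3   garden    103
add column reorder_times_stock = t['reorder'] * t['stock']:
   reorder  price warehouse category  stock  reorder_times_stock
0       23    127        W3   garden    103                 2369
2       47     55        W3   garden    103                 4841

4841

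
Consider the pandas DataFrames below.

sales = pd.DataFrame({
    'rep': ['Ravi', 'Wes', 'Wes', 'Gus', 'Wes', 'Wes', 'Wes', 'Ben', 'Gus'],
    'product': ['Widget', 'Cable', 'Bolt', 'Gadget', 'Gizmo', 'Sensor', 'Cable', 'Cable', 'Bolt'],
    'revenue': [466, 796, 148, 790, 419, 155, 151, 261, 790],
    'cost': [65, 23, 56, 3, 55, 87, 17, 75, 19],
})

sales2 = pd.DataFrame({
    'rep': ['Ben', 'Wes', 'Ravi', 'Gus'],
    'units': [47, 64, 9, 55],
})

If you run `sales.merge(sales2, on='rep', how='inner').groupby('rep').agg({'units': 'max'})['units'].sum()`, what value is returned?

merge on 'rep' (how='inner') → 9 rows:
    rep product  revenue  cost  units
0  Ravi  Widget      466    65      9
1   Wes   Cable      796    23     64
2   Wes    Bolt      148    56     64
3   Gus  Gadget      790     3     55
4   Wes   Gizmo      419    55     64
5   Wes  Sensor      155    87     64
6   Wes   Cable      151    17     64
7   Ben   Cable      261    75     47
8   Gus    Bolt      790    19     55
group by rep, max of units:
      units
rep        
Ben      47
Gus      55
Ravi      9
Wes      64
Reading off the sum of column 'units', we get 175.

175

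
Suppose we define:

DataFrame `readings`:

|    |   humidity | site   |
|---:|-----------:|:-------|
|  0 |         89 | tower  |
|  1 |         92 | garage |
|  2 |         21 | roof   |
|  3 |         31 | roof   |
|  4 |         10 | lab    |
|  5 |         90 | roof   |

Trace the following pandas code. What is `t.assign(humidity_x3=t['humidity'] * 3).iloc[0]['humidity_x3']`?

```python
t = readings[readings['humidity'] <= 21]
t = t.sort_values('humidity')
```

30

filter rows where humidity <= 21:
   humidity  site
2        21  roof
4        10   lab
sort by humidity:
   humidity  site
4        10   lab
2        21  roof
add column humidity_x3 = t['humidity'] * 3:
   humidity  site  humidity_x3
4        10   lab           30
2        21  roof           63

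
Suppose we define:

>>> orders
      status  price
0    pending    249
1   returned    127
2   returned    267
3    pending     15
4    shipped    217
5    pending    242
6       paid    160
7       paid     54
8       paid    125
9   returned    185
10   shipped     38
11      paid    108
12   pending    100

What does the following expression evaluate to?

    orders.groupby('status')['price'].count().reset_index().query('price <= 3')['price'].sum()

5

group by status, count of price:
status
paid        4
pending     4
returned    3
shipped     2
Name: price, dtype: int64
reset_index():
     status  price
0      paid      4
1   pending      4
2  returned      3
3   shipped      2
filter rows where price <= 3:
     status  price
2  returned      3
3   shipped      2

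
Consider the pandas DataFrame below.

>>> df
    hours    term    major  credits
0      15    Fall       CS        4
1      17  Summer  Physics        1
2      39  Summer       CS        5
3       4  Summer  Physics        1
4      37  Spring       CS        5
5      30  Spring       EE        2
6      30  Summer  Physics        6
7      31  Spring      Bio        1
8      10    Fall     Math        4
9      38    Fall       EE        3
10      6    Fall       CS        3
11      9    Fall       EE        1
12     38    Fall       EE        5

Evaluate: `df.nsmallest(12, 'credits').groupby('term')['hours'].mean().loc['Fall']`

take 12 rows with smallest credits:
    hours    term    major  credits
1      17  Summer  Physics        1
3       4  Summer  Physics        1
7      31  Spring      Bio        1
11      9    Fall       EE        1
5      30  Spring       EE        2
9      38    Fall       EE        3
10      6    Fall       CS        3
0      15    Fall       CS        4
8      10    Fall     Math        4
2      39  Summer       CS        5
4      37  Spring       CS        5
12     38    Fall       EE        5
group by term, mean of hours:
term
Fall      19.333333
Spring    32.666667
Summer    20.000000
Name: hours, dtype: float64
Reading off the value at index 'Fall', we get 19.3333333333.

19.3333333333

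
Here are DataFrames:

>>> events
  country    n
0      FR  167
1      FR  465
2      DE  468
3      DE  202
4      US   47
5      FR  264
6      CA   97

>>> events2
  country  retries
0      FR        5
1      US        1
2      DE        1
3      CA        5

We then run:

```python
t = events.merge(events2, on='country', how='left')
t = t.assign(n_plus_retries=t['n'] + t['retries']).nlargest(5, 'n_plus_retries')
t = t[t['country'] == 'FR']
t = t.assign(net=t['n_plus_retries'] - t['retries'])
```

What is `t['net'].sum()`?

896

merge on 'country' (how='left') → 7 rows:
  country    n  retries
0      FR  167        5
1      FR  465        5
2      DE  468        1
3      DE  202        1
4      US   47        1
5      FR  264        5
6      CA   97        5
add column n_plus_retries = t['n'] + t['retries']:
  country    n  retries  n_plus_retries
0      FR  167        5             172
1      FR  465        5             470
2      DE  468        1             469
3      DE  202        1             203
4      US   47        1              48
5      FR  264        5             269
6      CA   97        5             102
take 5 rows with largest n_plus_retries:
  country    n  retries  n_plus_retries
1      FR  465        5             470
2      DE  468        1             469
5      FR  264        5             269
3      DE  202        1             203
0      FR  167        5             172
filter rows where country == 'FR':
  country    n  retries  n_plus_retries
1      FR  465        5             470
5      FR  264        5             269
0      FR  167        5             172
add column net = t['n_plus_retries'] - t['retries']:
  country    n  retries  n_plus_retries  net
1      FR  465        5             470  465
5      FR  264        5             269  264
0      FR  167        5             172  167
Reading off the sum of column 'net', we get 896.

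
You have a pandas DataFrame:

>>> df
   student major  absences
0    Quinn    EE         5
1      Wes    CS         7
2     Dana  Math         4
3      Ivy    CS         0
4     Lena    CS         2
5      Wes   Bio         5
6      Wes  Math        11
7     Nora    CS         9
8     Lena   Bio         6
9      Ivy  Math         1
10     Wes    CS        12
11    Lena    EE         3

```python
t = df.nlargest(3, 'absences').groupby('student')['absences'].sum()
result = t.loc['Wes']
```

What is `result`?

take 3 rows with largest absences:
   student major  absences
10     Wes    CS        12
6      Wes  Math        11
7     Nora    CS         9
group by student, sum of absences:
student
Nora     9
Wes     23
Name: absences, dtype: int64
The value at index 'Wes' is 23.

23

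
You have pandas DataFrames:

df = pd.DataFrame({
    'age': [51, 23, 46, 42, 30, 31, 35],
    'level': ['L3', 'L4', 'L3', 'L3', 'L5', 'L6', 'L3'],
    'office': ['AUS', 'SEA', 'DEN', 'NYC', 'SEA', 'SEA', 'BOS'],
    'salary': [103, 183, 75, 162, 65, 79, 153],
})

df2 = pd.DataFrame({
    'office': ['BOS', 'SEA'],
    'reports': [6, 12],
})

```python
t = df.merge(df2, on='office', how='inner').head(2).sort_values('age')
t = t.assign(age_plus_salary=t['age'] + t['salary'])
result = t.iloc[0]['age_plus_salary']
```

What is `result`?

206

merge on 'office' (how='inner') → 4 rows:
   age level office  salary  reports
0   23    L4    SEA     183       12
1   30    L5    SEA      65       12
2   31    L6    SEA      79       12
3   35    L3    BOS     153        6
take first 2 rows:
   age level office  salary  reports
0   23    L4    SEA     183       12
1   30    L5    SEA      65       12
sort by age:
   age level office  salary  reports
0   23    L4    SEA     183       12
1   30    L5    SEA      65       12
add column age_plus_salary = t['age'] + t['salary']:
   age level office  salary  reports  age_plus_salary
0   23    L4    SEA     183       12              206
1   30    L5    SEA      65       12               95
The value at position 0, column 'age_plus_salary' is 206.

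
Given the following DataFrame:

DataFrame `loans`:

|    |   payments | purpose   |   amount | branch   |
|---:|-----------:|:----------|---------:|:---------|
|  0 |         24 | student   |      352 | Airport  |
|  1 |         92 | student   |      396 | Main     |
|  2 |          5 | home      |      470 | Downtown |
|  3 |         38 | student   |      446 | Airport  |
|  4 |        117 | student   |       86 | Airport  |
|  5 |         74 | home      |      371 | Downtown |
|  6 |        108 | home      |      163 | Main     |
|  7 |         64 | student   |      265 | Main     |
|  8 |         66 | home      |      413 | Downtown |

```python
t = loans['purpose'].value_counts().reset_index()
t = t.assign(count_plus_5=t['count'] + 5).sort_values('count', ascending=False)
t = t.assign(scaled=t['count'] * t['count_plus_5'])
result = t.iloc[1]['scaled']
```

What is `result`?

36

value_counts of purpose:
purpose
student    5
home       4
Name: count, dtype: int64
reset_index():
   purpose  count
0  student      5
1     home      4
add column count_plus_5 = t['count'] + 5:
   purpose  count  count_plus_5
0  student      5            10
1     home      4             9
sort by count descending:
   purpose  count  count_plus_5
0  student      5            10
1     home      4             9
add column scaled = t['count'] * t['count_plus_5']:
   purpose  count  count_plus_5  scaled
0  student      5            10      50
1     home      4             9      36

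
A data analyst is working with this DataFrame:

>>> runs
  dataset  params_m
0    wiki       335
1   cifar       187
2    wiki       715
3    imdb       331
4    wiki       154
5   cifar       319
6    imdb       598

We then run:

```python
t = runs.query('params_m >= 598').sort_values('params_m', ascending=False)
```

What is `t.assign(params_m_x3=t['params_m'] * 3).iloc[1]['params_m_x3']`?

1794

filter rows where params_m >= 598:
  dataset  params_m
2    wiki       715
6    imdb       598
sort by params_m descending:
  dataset  params_m
2    wiki       715
6    imdb       598
add column params_m_x3 = t['params_m'] * 3:
  dataset  params_m  params_m_x3
2    wiki       715         2145
6    imdb       598         1794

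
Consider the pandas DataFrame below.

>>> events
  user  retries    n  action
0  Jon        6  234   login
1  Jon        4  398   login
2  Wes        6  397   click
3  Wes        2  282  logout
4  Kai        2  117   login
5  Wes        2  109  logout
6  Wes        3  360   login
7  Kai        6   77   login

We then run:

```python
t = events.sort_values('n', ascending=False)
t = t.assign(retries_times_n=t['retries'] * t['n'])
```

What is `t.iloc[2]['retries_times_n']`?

1080

sort by n descending:
  user  retries    n  action
1  Jon        4  398   login
2  Wes        6  397   click
6  Wes        3  360   login
3  Wes        2  282  logout
0  Jon        6  234   login
4  Kai        2  117   login
5  Wes        2  109  logout
7  Kai        6   77   login
add column retries_times_n = t['retries'] * t['n']:
  user  retries    n  action  retries_times_n
1  Jon        4  398   login             1592
2  Wes        6  397   click             2382
6  Wes        3  360   login             1080
3  Wes        2  282  logout              564
0  Jon        6  234   login             1404
4  Kai        2  117   login              234
5  Wes        2  109  logout              218
7  Kai        6   77   login              462
Then the value at position 2, column 'retries_times_n': 1080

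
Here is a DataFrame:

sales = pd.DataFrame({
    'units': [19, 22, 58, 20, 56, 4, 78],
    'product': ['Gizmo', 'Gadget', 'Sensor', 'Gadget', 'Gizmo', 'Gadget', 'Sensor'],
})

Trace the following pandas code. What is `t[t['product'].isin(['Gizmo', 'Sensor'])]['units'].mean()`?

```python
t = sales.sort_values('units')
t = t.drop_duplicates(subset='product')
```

38.5

sort by units:
   units product
5      4  Gadget
0     19   Gizmo
3     20  Gadget
1     22  Gadget
4     56   Gizmo
2     58  Sensor
6     78  Sensor
drop duplicate product (keep=first):
   units product
5      4  Gadget
0     19   Gizmo
2     58  Sensor
filter rows where product in ['Gizmo', 'Sensor']:
   units product
0     19   Gizmo
2     58  Sensor
Reading off the mean of column 'units', we get 38.5.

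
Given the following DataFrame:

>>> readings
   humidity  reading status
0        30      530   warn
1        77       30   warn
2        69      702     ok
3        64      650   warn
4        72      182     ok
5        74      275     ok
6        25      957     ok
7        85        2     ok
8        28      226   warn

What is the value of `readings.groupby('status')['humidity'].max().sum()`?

group by status, max of humidity:
status
ok      85
warn    77
Name: humidity, dtype: int64

162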